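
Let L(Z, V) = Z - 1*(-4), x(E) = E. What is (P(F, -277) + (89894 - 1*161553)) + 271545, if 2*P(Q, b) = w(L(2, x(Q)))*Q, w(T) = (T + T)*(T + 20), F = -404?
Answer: 136862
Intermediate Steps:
L(Z, V) = 4 + Z (L(Z, V) = Z + 4 = 4 + Z)
w(T) = 2*T*(20 + T) (w(T) = (2*T)*(20 + T) = 2*T*(20 + T))
P(Q, b) = 156*Q (P(Q, b) = ((2*(4 + 2)*(20 + (4 + 2)))*Q)/2 = ((2*6*(20 + 6))*Q)/2 = ((2*6*26)*Q)/2 = (312*Q)/2 = 156*Q)
(P(F, -277) + (89894 - 1*161553)) + 271545 = (156*(-404) + (89894 - 1*161553)) + 271545 = (-63024 + (89894 - 161553)) + 271545 = (-63024 - 71659) + 271545 = -134683 + 271545 = 136862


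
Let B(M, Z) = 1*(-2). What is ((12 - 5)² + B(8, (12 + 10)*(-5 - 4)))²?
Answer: 2209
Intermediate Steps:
B(M, Z) = -2
((12 - 5)² + B(8, (12 + 10)*(-5 - 4)))² = ((12 - 5)² - 2)² = (7² - 2)² = (49 - 2)² = 47² = 2209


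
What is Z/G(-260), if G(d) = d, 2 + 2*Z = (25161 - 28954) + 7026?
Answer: -3231/520 ≈ -6.2135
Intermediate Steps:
Z = 3231/2 (Z = -1 + ((25161 - 28954) + 7026)/2 = -1 + (-3793 + 7026)/2 = -1 + (1/2)*3233 = -1 + 3233/2 = 3231/2 ≈ 1615.5)
Z/G(-260) = (3231/2)/(-260) = (3231/2)*(-1/260) = -3231/520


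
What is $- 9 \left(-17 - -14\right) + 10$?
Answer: $37$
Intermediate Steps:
$- 9 \left(-17 - -14\right) + 10 = - 9 \left(-17 + 14\right) + 10 = \left(-9\right) \left(-3\right) + 10 = 27 + 10 = 37$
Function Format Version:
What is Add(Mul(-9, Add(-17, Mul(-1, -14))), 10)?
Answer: 37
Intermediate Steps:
Add(Mul(-9, Add(-17, Mul(-1, -14))), 10) = Add(Mul(-9, Add(-17, 14)), 10) = Add(Mul(-9, -3), 10) = Add(27, 10) = 37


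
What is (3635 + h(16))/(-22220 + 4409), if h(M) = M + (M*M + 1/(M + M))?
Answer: -41675/189984 ≈ -0.21936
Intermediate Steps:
h(M) = M + M² + 1/(2*M) (h(M) = M + (M² + 1/(2*M)) = M + M² + 1/(2*M))
(3635 + h(16))/(-22220 + 4409) = (3635 + (16 + 16² + (½)/16))/(-22220 + 4409) = (3635 + (16 + 256 + (½)*(1/16)))/(-17811) = (3635 + (16 + 256 + 1/32))*(-1/17811) = (3635 + 8705/32)*(-1/17811) = (125025/32)*(-1/17811) = -41675/189984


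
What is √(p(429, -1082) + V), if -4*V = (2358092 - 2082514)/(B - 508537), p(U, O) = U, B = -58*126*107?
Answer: √2858134297592038/2580986 ≈ 20.714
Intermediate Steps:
B = -781956 (B = -7308*107 = -781956)
V = 137789/2580986 (V = -(2358092 - 2082514)/(4*(-781956 - 508537)) = -137789/(2*(-1290493)) = -137789*(-1)/(2*1290493) = -¼*(-275578/1290493) = 137789/2580986 ≈ 0.053386)
√(p(429, -1082) + V) = √(429 + 137789/2580986) = √(1107380783/2580986) = √2858134297592038/2580986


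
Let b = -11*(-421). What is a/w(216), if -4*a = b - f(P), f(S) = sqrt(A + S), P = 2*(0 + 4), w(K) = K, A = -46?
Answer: -4631/864 + I*sqrt(38)/864 ≈ -5.36 + 0.0071347*I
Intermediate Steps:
b = 4631
P = 8 (P = 2*4 = 8)
f(S) = sqrt(-46 + S)
a = -4631/4 + I*sqrt(38)/4 (a = -(4631 - sqrt(-46 + 8))/4 = -(4631 - sqrt(-38))/4 = -(4631 - I*sqrt(38))/4 = -4631/4 + I*sqrt(38)/4 ≈ -1157.8 + 1.5411*I)
a/w(216) = (-4631/4 + I*sqrt(38)/4)/216 = (-4631/4 + I*sqrt(38)/4)*(1/216) = -4631/864 + I*sqrt(38)/864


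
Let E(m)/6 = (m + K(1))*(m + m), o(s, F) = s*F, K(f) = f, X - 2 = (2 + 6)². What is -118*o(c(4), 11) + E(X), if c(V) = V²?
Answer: 32296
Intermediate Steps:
X = 66 (X = 2 + (2 + 6)² = 2 + 8² = 2 + 64 = 66)
o(s, F) = F*s
E(m) = 12*m*(1 + m) (E(m) = 6*((m + 1)*(m + m)) = 6*((1 + m)*(2*m)) = 6*(2*m*(1 + m)) = 12*m*(1 + m))
-118*o(c(4), 11) + E(X) = -1298*4² + 12*66*(1 + 66) = -1298*16 + 12*66*67 = -118*176 + 53064 = -20768 + 53064 = 32296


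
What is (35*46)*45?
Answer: 72450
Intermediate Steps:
(35*46)*45 = 1610*45 = 72450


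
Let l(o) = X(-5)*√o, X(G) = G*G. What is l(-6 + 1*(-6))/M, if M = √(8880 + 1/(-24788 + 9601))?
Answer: 50*I*√6144381928599/134860559 ≈ 0.91902*I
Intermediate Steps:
X(G) = G²
l(o) = 25*√o (l(o) = (-5)²*√o = 25*√o)
M = √2048127309533/15187 (M = √(8880 + 1/(-15187)) = √(8880 - 1/15187) = √(134860559/15187) = √2048127309533/15187 ≈ 94.234)
l(-6 + 1*(-6))/M = (25*√(-6 + 1*(-6)))/((√2048127309533/15187)) = (25*√(-6 - 6))*(√2048127309533/134860559) = (25*√(-12))*(√2048127309533/134860559) = (25*(2*I*√3))*(√2048127309533/134860559) = (50*I*√3)*(√2048127309533/134860559) = 50*I*√6144381928599/134860559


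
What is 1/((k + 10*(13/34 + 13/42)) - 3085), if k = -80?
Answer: -357/1127435 ≈ -0.00031665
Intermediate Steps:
1/((k + 10*(13/34 + 13/42)) - 3085) = 1/((-80 + 10*(13/34 + 13/42)) - 3085) = 1/((-80 + 10*(247/357)) - 3085) = 1/((-80 + 2470/357) - 3085) = 1/(-26090/357 - 3085) = 1/(-1127435/357) = -357/1127435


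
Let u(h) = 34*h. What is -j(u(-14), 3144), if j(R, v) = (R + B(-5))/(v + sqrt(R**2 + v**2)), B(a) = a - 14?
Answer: -194535/28322 + 495*sqrt(631957)/56644 ≈ 0.078275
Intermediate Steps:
B(a) = -14 + a
j(R, v) = (-19 + R)/(v + sqrt(R**2 + v**2)) (j(R, v) = (R + (-14 - 5))/(v + sqrt(R**2 + v**2)) = (R - 19)/(v + sqrt(R**2 + v**2)) = (-19 + R)/(v + sqrt(R**2 + v**2)))
-j(u(-14), 3144) = -(-19 + 34*(-14))/(3144 + sqrt((34*(-14))**2 + 3144**2)) = -(-19 - 476)/(3144 + sqrt((-476)**2 + 9884736)) = -(-495)/(3144 + sqrt(226576 + 9884736)) = -(-495)/(3144 + sqrt(10111312)) = -(-495)/(3144 + 4*sqrt(631957)) = 495/(3144 + 4*sqrt(631957))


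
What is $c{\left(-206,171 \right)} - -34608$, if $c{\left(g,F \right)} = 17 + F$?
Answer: $34796$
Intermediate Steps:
$c{\left(-206,171 \right)} - -34608 = \left(17 + 171\right) - -34608 = 188 + 34608 = 34796$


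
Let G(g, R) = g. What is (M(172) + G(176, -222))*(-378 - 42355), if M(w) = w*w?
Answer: -1271734080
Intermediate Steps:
M(w) = w²
(M(172) + G(176, -222))*(-378 - 42355) = (172² + 176)*(-378 - 42355) = (29584 + 176)*(-42733) = 29760*(-42733) = -1271734080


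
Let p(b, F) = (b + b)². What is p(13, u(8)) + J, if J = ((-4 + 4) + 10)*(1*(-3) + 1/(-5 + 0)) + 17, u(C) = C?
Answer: 661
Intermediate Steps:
J = -15 (J = (0 + 10)*(-3 + 1/(-5)) + 17 = 10*(-3 - ⅕) + 17 = 10*(-16/5) + 17 = -32 + 17 = -15)
p(b, F) = 4*b² (p(b, F) = (2*b)² = 4*b²)
p(13, u(8)) + J = 4*13² - 15 = 4*169 - 15 = 676 - 15 = 661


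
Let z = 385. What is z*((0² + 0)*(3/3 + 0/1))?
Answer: 0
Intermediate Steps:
z*((0² + 0)*(3/3 + 0/1)) = 385*((0² + 0)*(3/3 + 0/1)) = 385*((0 + 0)*(3*(⅓) + 0*1)) = 385*(0*(1 + 0)) = 385*(0*1) = 385*0 = 0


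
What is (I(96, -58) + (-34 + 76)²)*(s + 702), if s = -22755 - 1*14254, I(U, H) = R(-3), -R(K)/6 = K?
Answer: -64699074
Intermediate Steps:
R(K) = -6*K
I(U, H) = 18 (I(U, H) = -6*(-3) = 18)
s = -37009 (s = -22755 - 14254 = -37009)
(I(96, -58) + (-34 + 76)²)*(s + 702) = (18 + (-34 + 76)²)*(-37009 + 702) = (18 + 42²)*(-36307) = (18 + 1764)*(-36307) = 1782*(-36307) = -64699074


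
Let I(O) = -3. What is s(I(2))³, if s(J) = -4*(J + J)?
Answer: 13824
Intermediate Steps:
s(J) = -8*J
s(I(2))³ = (-8*(-3))³ = 24³ = 13824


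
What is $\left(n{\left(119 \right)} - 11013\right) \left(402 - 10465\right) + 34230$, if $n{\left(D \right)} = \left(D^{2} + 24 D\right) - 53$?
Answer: $-59850683$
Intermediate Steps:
$n{\left(D \right)} = -53 + D^{2} + 24 D$
$\left(n{\left(119 \right)} - 11013\right) \left(402 - 10465\right) + 34230 = \left(\left(-53 + 119^{2} + 24 \cdot 119\right) - 11013\right) \left(402 - 10465\right) + 34230 = \left(\left(-53 + 14161 + 2856\right) - 11013\right) \left(-10063\right) + 34230 = \left(16964 - 11013\right) \left(-10063\right) + 34230 = 5951 \left(-10063\right) + 34230 = -59884913 + 34230 = -59850683$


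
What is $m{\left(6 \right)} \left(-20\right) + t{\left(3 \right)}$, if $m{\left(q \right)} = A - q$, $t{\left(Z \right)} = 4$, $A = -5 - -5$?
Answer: $124$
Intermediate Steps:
$A = 0$ ($A = -5 + 5 = 0$)
$m{\left(q \right)} = - q$ ($m{\left(q \right)} = 0 - q = - q$)
$m{\left(6 \right)} \left(-20\right) + t{\left(3 \right)} = \left(-1\right) 6 \left(-20\right) + 4 = \left(-6\right) \left(-20\right) + 4 = 120 + 4 = 124$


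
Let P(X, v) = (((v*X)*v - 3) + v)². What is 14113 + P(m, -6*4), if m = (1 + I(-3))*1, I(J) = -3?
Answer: 1404154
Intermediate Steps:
m = -2 (m = (1 - 3)*1 = -2*1 = -2)
P(X, v) = (-3 + v + X*v²)² (P(X, v) = (((X*v)*v - 3) + v)² = ((X*v² - 3) + v)² = ((-3 + X*v²) + v)² = (-3 + v + X*v²)²)
14113 + P(m, -6*4) = 14113 + (-3 - 6*4 - 2*(-6*4)²)² = 14113 + (-3 - 24 - 2*(-24)²)² = 14113 + (-3 - 24 - 2*576)² = 14113 + (-3 - 24 - 1152)² = 14113 + (-1179)² = 14113 + 1390041 = 1404154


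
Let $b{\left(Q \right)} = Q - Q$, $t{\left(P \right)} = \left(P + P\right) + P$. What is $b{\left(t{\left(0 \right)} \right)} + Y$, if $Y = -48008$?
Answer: $-48008$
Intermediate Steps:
$t{\left(P \right)} = 3 P$ ($t{\left(P \right)} = 2 P + P = 3 P$)
$b{\left(Q \right)} = 0$
$b{\left(t{\left(0 \right)} \right)} + Y = 0 - 48008 = -48008$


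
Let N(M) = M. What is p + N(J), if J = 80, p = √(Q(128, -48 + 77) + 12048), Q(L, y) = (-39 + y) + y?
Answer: 80 + √12067 ≈ 189.85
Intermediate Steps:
Q(L, y) = -39 + 2*y
p = √12067 (p = √((-39 + 2*(-48 + 77)) + 12048) = √((-39 + 2*29) + 12048) = √((-39 + 58) + 12048) = √(19 + 12048) = √12067 ≈ 109.85)
p + N(J) = √12067 + 80 = 80 + √12067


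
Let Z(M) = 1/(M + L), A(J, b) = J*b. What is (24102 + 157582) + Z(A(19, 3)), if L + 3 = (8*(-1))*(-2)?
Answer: 12717881/70 ≈ 1.8168e+5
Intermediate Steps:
L = 13 (L = -3 + (8*(-1))*(-2) = -3 - 8*(-2) = -3 + 16 = 13)
Z(M) = 1/(13 + M) (Z(M) = 1/(M + 13) = 1/(13 + M))
(24102 + 157582) + Z(A(19, 3)) = (24102 + 157582) + 1/(13 + 19*3) = 181684 + 1/(13 + 57) = 181684 + 1/70 = 12717881/70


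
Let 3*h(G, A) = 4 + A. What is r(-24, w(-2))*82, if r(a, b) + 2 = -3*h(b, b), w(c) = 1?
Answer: -574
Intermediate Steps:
h(G, A) = 4/3 + A/3 (h(G, A) = (4 + A)/3 = 4/3 + A/3)
r(a, b) = -6 - b (r(a, b) = -2 - 3*(4/3 + b/3) = -2 + (-4 - b) = -6 - b)
r(-24, w(-2))*82 = (-6 - 1*1)*82 = (-6 - 1)*82 = -7*82 = -574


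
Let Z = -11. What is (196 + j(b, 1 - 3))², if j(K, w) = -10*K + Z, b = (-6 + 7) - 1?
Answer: 34225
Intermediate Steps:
b = 0 (b = 1 - 1 = 0)
j(K, w) = -11 - 10*K (j(K, w) = -10*K - 11 = -11 - 10*K)
(196 + j(b, 1 - 3))² = (196 + (-11 - 10*0))² = (196 + (-11 + 0))² = (196 - 11)² = 185² = 34225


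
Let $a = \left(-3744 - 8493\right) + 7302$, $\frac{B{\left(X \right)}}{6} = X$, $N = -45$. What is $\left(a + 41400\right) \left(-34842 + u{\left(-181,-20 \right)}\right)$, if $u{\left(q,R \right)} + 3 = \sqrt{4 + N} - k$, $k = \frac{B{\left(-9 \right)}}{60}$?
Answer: $- \frac{2541180213}{2} + 36465 i \sqrt{41} \approx -1.2706 \cdot 10^{9} + 2.3349 \cdot 10^{5} i$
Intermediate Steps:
$B{\left(X \right)} = 6 X$
$a = -4935$ ($a = -12237 + 7302 = -4935$)
$k = - \frac{9}{10}$ ($k = \frac{6 \left(-9\right)}{60} = \left(-54\right) \frac{1}{60} = - \frac{9}{10} \approx -0.9$)
$u{\left(q,R \right)} = - \frac{21}{10} + i \sqrt{41}$ ($u{\left(q,R \right)} = -3 + \left(\sqrt{4 - 45} - - \frac{9}{10}\right) = -3 + \left(\sqrt{-41} + \frac{9}{10}\right) = -3 + \left(i \sqrt{41} + \frac{9}{10}\right) = -3 + \left(\frac{9}{10} + i \sqrt{41}\right) = - \frac{21}{10} + i \sqrt{41}$)
$\left(a + 41400\right) \left(-34842 + u{\left(-181,-20 \right)}\right) = \left(-4935 + 41400\right) \left(-34842 - \left(\frac{21}{10} - i \sqrt{41}\right)\right) = 36465 \left(- \frac{348441}{10} + i \sqrt{41}\right) = - \frac{2541180213}{2} + 36465 i \sqrt{41}$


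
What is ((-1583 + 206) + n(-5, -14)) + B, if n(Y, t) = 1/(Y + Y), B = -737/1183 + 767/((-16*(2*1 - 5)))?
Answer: -386626307/283920 ≈ -1361.7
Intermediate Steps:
B = 871985/56784 (B = -737*1/1183 + 767/((-16*(2 - 5))) = -737/1183 + 767/((-16*(-3))) = -737/1183 + 767/48 = 871985/56784 ≈ 15.356)
n(Y, t) = 1/(2*Y)
((-1583 + 206) + n(-5, -14)) + B = ((-1583 + 206) + (1/2)/(-5)) + 871985/56784 = (-1377 + (1/2)*(-1/5)) + 871985/56784 = (-1377 - 1/10) + 871985/56784 = -13771/10 + 871985/56784 = -386626307/283920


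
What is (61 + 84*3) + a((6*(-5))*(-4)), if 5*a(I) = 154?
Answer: 1719/5 ≈ 343.80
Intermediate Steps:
a(I) = 154/5 (a(I) = (⅕)*154 = 154/5)
(61 + 84*3) + a((6*(-5))*(-4)) = (61 + 84*3) + 154/5 = (61 + 252) + 154/5 = 313 + 154/5 = 1719/5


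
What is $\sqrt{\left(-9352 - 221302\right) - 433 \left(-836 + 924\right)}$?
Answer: $9 i \sqrt{3318} \approx 518.42 i$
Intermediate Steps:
$\sqrt{\left(-9352 - 221302\right) - 433 \left(-836 + 924\right)} = \sqrt{\left(-9352 - 221302\right) - 38104} = \sqrt{-230654 - 38104} = \sqrt{-268758} = 9 i \sqrt{3318}$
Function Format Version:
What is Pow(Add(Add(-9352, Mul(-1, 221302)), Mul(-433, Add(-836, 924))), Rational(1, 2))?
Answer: Mul(9, I, Pow(3318, Rational(1, 2))) ≈ Mul(518.42, I)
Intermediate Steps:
Pow(Add(Add(-9352, Mul(-1, 221302)), Mul(-433, Add(-836, 924))), Rational(1, 2)) = Pow(Add(Add(-9352, -221302), Mul(-433, 88)), Rational(1, 2)) = Pow(Add(-230654, -38104), Rational(1, 2)) = Pow(-268758, Rational(1, 2)) = Mul(9, I, Pow(3318, Rational(1, 2)))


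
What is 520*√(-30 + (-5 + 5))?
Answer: 520*I*√30 ≈ 2848.2*I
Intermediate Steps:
520*√(-30 + (-5 + 5)) = 520*√(-30 + 0) = 520*√(-30) = 520*(I*√30) = 520*I*√30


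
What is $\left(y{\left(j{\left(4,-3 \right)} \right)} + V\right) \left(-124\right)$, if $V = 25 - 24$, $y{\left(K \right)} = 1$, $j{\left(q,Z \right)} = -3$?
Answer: $-248$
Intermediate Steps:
$V = 1$
$\left(y{\left(j{\left(4,-3 \right)} \right)} + V\right) \left(-124\right) = \left(1 + 1\right) \left(-124\right) = 2 \left(-124\right) = -248$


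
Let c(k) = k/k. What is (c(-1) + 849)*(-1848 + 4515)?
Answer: 2266950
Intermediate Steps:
c(k) = 1
(c(-1) + 849)*(-1848 + 4515) = (1 + 849)*(-1848 + 4515) = 850*2667 = 2266950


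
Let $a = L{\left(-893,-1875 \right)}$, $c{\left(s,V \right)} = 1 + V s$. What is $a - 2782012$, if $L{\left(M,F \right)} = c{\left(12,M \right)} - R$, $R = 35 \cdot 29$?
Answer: $-2793742$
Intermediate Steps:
$R = 1015$
$L{\left(M,F \right)} = -1014 + 12 M$ ($L{\left(M,F \right)} = \left(1 + M 12\right) - 1015 = \left(1 + 12 M\right) - 1015 = -1014 + 12 M$)
$a = -11730$ ($a = -1014 + 12 \left(-893\right) = -1014 - 10716 = -11730$)
$a - 2782012 = -11730 - 2782012 = -2793742$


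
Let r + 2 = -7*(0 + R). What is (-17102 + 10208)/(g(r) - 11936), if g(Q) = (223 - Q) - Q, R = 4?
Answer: 6894/11653 ≈ 0.59161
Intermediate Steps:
r = -30 (r = -2 - 7*(0 + 4) = -2 - 7*4 = -2 - 28 = -30)
g(Q) = 223 - 2*Q
(-17102 + 10208)/(g(r) - 11936) = (-17102 + 10208)/((223 - 2*(-30)) - 11936) = -6894/((223 + 60) - 11936) = -6894/(283 - 11936) = -6894/(-11653) = -6894*(-1/11653) = 6894/11653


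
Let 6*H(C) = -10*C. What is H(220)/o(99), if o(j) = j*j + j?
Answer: -1/27 ≈ -0.037037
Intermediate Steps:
H(C) = -5*C/3 (H(C) = (-10*C)/6 = -5*C/3)
o(j) = j + j**2 (o(j) = j**2 + j = j + j**2)
H(220)/o(99) = (-5/3*220)/((99*(1 + 99))) = -1100/(3*(99*100)) = -1100/3/9900 = -1100/3*1/9900 = -1/27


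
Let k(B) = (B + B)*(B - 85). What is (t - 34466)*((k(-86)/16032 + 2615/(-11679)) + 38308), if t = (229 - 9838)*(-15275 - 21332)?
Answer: 12367180828038569081/917832 ≈ 1.3474e+13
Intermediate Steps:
k(B) = 2*B*(-85 + B) (k(B) = (2*B)*(-85 + B) = 2*B*(-85 + B))
t = 351756663 (t = -9609*(-36607) = 351756663)
(t - 34466)*((k(-86)/16032 + 2615/(-11679)) + 38308) = (351756663 - 34466)*(((2*(-86)*(-85 - 86))/16032 + 2615/(-11679)) + 38308) = 351722197*(((2*(-86)*(-171))*(1/16032) + 2615*(-1/11679)) + 38308) = 351722197*((29412*(1/16032) - 2615/11679) + 38308) = 351722197*((2451/1336 - 2615/11679) + 38308) = 351722197*(25131589/15603144 + 38308) = 351722197*(597750371941/15603144) = 12367180828038569081/917832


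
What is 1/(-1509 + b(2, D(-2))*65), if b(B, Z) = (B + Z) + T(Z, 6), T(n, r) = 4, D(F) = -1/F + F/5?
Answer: -2/2225 ≈ -0.00089888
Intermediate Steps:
D(F) = -1/F + F/5 (D(F) = -1/F + F*(1/5) = -1/F + F/5)
b(B, Z) = 4 + B + Z (b(B, Z) = (B + Z) + 4 = 4 + B + Z)
1/(-1509 + b(2, D(-2))*65) = 1/(-1509 + (4 + 2 + (-1/(-2) + (1/5)*(-2)))*65) = 1/(-1509 + (4 + 2 + (-1*(-1/2) - 2/5))*65) = 1/(-1509 + (4 + 2 + (1/2 - 2/5))*65) = 1/(-1509 + (4 + 2 + 1/10)*65) = 1/(-1509 + (61/10)*65) = 1/(-1509 + 793/2) = 1/(-2225/2) = -2/2225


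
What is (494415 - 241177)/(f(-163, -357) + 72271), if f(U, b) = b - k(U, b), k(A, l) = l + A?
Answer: 126619/36217 ≈ 3.4961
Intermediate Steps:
k(A, l) = A + l
f(U, b) = -U (f(U, b) = b - (U + b) = b + (-U - b) = -U)
(494415 - 241177)/(f(-163, -357) + 72271) = (494415 - 241177)/(-1*(-163) + 72271) = 253238/(163 + 72271) = 253238/72434 = 253238*(1/72434) = 126619/36217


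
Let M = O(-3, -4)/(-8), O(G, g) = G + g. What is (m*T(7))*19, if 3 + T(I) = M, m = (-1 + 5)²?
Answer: -646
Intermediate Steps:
M = 7/8 (M = (-3 - 4)/(-8) = -7*(-⅛) = 7/8 ≈ 0.87500)
m = 16 (m = 4² = 16)
T(I) = -17/8 (T(I) = -3 + 7/8 = -17/8)
(m*T(7))*19 = (16*(-17/8))*19 = -34*19 = -646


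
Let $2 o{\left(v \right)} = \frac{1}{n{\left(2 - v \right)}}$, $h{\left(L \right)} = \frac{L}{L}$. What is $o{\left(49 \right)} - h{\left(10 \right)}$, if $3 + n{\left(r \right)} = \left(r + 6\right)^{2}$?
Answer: $- \frac{3355}{3356} \approx -0.9997$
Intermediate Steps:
$n{\left(r \right)} = -3 + \left(6 + r\right)^{2}$ ($n{\left(r \right)} = -3 + \left(r + 6\right)^{2} = -3 + \left(6 + r\right)^{2}$)
$h{\left(L \right)} = 1$
$o{\left(v \right)} = \frac{1}{2 \left(-3 + \left(8 - v\right)^{2}\right)}$ ($o{\left(v \right)} = \frac{1}{2 \left(-3 + \left(6 - \left(-2 + v\right)\right)^{2}\right)} = \frac{1}{2 \left(-3 + \left(8 - v\right)^{2}\right)}$)
$o{\left(49 \right)} - h{\left(10 \right)} = \frac{1}{2 \left(-3 + \left(-8 + 49\right)^{2}\right)} - 1 = \frac{1}{2 \left(-3 + 41^{2}\right)} - 1 = \frac{1}{2 \left(-3 + 1681\right)} - 1 = \frac{1}{2 \cdot 1678} - 1 = \frac{1}{2} \cdot \frac{1}{1678} - 1 = \frac{1}{3356} - 1 = - \frac{3355}{3356}$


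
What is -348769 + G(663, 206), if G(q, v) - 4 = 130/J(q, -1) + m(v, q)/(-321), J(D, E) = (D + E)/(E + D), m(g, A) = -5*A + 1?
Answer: -111908521/321 ≈ -3.4862e+5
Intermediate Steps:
m(g, A) = 1 - 5*A
J(D, E) = 1 (J(D, E) = (D + E)/(D + E) = 1)
G(q, v) = 43013/321 + 5*q/321 (G(q, v) = 4 + (130/1 + (1 - 5*q)/(-321)) = 4 + (130*1 + (1 - 5*q)*(-1/321)) = 4 + (130 + (-1/321 + 5*q/321)) = 4 + (41729/321 + 5*q/321) = 43013/321 + 5*q/321)
-348769 + G(663, 206) = -348769 + (43013/321 + (5/321)*663) = -348769 + (43013/321 + 1105/107) = -348769 + 46328/321 = -111908521/321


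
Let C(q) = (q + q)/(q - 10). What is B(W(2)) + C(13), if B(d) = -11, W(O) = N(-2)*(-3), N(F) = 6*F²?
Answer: -7/3 ≈ -2.3333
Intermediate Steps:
W(O) = -72 (W(O) = (6*(-2)²)*(-3) = (6*4)*(-3) = 24*(-3) = -72)
C(q) = 2*q/(-10 + q) (C(q) = (2*q)/(-10 + q) = 2*q/(-10 + q))
B(W(2)) + C(13) = -11 + 2*13/(-10 + 13) = -11 + 2*13/3 = -11 + 2*13*(⅓) = -11 + 26/3 = -7/3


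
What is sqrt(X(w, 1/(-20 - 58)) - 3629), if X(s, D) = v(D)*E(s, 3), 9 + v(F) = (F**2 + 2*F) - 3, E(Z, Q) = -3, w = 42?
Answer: I*sqrt(21859347)/78 ≈ 59.941*I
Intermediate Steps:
v(F) = -12 + F**2 + 2*F (v(F) = -9 + ((F**2 + 2*F) - 3) = -9 + (-3 + F**2 + 2*F) = -12 + F**2 + 2*F)
X(s, D) = 36 - 6*D - 3*D**2 (X(s, D) = (-12 + D**2 + 2*D)*(-3) = 36 - 6*D - 3*D**2)
sqrt(X(w, 1/(-20 - 58)) - 3629) = sqrt((36 - 6/(-20 - 58) - 3/(-20 - 58)**2) - 3629) = sqrt((36 - 6/(-78) - 3*(1/(-78))**2) - 3629) = sqrt((36 - 6*(-1/78) - 3*(-1/78)**2) - 3629) = sqrt((36 + 1/13 - 3*1/6084) - 3629) = sqrt((36 + 1/13 - 1/2028) - 3629) = sqrt(73163/2028 - 3629) = sqrt(-7286449/2028) = I*sqrt(21859347)/78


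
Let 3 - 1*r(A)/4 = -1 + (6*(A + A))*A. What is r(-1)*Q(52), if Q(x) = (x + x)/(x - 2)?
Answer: -1664/25 ≈ -66.560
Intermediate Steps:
Q(x) = 2*x/(-2 + x) (Q(x) = (2*x)/(-2 + x) = 2*x/(-2 + x))
r(A) = 16 - 48*A**2 (r(A) = 12 - 4*(-1 + (6*(A + A))*A) = 12 - 4*(-1 + (6*(2*A))*A) = 12 - 4*(-1 + (12*A)*A) = 12 - 4*(-1 + 12*A**2) = 12 + (4 - 48*A**2) = 16 - 48*A**2)
r(-1)*Q(52) = (16 - 48*(-1)**2)*(2*52/(-2 + 52)) = (16 - 48*1)*(2*52/50) = (16 - 48)*(2*52*(1/50)) = -32*52/25 = -1664/25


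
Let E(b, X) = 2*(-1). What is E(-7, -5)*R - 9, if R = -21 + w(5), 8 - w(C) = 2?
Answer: 21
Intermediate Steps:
w(C) = 6 (w(C) = 8 - 1*2 = 8 - 2 = 6)
E(b, X) = -2
R = -15 (R = -21 + 6 = -15)
E(-7, -5)*R - 9 = -2*(-15) - 9 = 30 - 9 = 21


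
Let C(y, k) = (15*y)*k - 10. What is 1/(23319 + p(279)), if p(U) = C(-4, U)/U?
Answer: 279/6489251 ≈ 4.2994e-5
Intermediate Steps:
C(y, k) = -10 + 15*k*y (C(y, k) = 15*k*y - 10 = -10 + 15*k*y)
p(U) = (-10 - 60*U)/U (p(U) = (-10 + 15*U*(-4))/U = (-10 - 60*U)/U)
1/(23319 + p(279)) = 1/(23319 + (-60 - 10/279)) = 1/(23319 - 16750/279) = 1/(6489251/279) = 279/6489251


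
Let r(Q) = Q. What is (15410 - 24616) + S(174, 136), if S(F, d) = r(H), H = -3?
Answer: -9209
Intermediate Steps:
S(F, d) = -3
(15410 - 24616) + S(174, 136) = (15410 - 24616) - 3 = -9206 - 3 = -9209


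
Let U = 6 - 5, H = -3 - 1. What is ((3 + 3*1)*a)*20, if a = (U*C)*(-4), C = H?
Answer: 1920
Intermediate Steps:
H = -4
C = -4
U = 1
a = 16 (a = (1*(-4))*(-4) = -4*(-4) = 16)
((3 + 3*1)*a)*20 = ((3 + 3*1)*16)*20 = ((3 + 3)*16)*20 = (6*16)*20 = 96*20 = 1920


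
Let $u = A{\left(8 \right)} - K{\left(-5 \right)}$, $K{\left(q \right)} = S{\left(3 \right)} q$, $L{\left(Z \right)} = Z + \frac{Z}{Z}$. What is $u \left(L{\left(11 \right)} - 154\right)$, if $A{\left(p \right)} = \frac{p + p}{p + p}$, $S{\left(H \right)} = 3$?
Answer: $-2272$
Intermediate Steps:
$L{\left(Z \right)} = 1 + Z$ ($L{\left(Z \right)} = Z + 1 = 1 + Z$)
$A{\left(p \right)} = 1$ ($A{\left(p \right)} = \frac{2 p}{2 p} = 2 p \frac{1}{2 p} = 1$)
$K{\left(q \right)} = 3 q$
$u = 16$ ($u = 1 - 3 \left(-5\right) = 1 - -15 = 1 + 15 = 16$)
$u \left(L{\left(11 \right)} - 154\right) = 16 \left(\left(1 + 11\right) - 154\right) = 16 \left(12 - 154\right) = 16 \left(-142\right) = -2272$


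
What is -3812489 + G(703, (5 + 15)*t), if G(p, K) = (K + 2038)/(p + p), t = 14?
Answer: -141062032/37 ≈ -3.8125e+6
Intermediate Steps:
G(p, K) = (2038 + K)/(2*p) (G(p, K) = (2038 + K)/((2*p)) = (2038 + K)*(1/(2*p)) = (2038 + K)/(2*p))
-3812489 + G(703, (5 + 15)*t) = -3812489 + (1/2)*(2038 + (5 + 15)*14)/703 = -3812489 + (1/2)*(1/703)*(2038 + 20*14) = -3812489 + (1/2)*(1/703)*(2038 + 280) = -3812489 + (1/2)*(1/703)*2318 = -3812489 + 61/37 = -141062032/37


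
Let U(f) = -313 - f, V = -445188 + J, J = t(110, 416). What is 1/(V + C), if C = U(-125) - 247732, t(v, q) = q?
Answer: -1/692692 ≈ -1.4436e-6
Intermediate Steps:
J = 416
V = -444772 (V = -445188 + 416 = -444772)
C = -247920 (C = (-313 - 1*(-125)) - 247732 = (-313 + 125) - 247732 = -188 - 247732 = -247920)
1/(V + C) = 1/(-444772 - 247920) = 1/(-692692) = -1/692692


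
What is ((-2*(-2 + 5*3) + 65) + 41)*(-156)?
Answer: -12480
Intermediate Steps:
((-2*(-2 + 5*3) + 65) + 41)*(-156) = ((-2*(-2 + 15) + 65) + 41)*(-156) = ((-2*13 + 65) + 41)*(-156) = ((-26 + 65) + 41)*(-156) = (39 + 41)*(-156) = 80*(-156) = -12480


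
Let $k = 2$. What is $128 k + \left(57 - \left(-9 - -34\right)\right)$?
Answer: $288$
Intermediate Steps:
$128 k + \left(57 - \left(-9 - -34\right)\right) = 128 \cdot 2 + \left(57 - \left(-9 - -34\right)\right) = 256 + \left(57 - \left(-9 + 34\right)\right) = 256 + \left(57 - 25\right) = 256 + 32 = 288$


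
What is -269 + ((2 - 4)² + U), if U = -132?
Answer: -397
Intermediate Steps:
-269 + ((2 - 4)² + U) = -269 + ((2 - 4)² - 132) = -269 + ((-2)² - 132) = -269 + (4 - 132) = -269 - 128 = -397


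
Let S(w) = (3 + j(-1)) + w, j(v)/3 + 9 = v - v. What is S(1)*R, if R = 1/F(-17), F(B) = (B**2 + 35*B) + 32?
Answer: 23/274 ≈ 0.083942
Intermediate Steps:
j(v) = -27 (j(v) = -27 + 3*(v - v) = -27 + 3*0 = -27 + 0 = -27)
S(w) = -24 + w (S(w) = (3 - 27) + w = -24 + w)
F(B) = 32 + B**2 + 35*B
R = -1/274 (R = 1/(32 + (-17)**2 + 35*(-17)) = 1/(32 + 289 - 595) = 1/(-274) = -1/274 ≈ -0.0036496)
S(1)*R = (-24 + 1)*(-1/274) = -23*(-1/274) = 23/274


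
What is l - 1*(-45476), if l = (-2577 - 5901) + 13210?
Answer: 50208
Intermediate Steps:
l = 4732 (l = -8478 + 13210 = 4732)
l - 1*(-45476) = 4732 - 1*(-45476) = 4732 + 45476 = 50208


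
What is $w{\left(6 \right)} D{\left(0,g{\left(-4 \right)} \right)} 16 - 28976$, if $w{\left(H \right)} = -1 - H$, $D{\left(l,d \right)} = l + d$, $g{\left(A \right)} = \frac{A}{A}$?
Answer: $-29088$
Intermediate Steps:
$g{\left(A \right)} = 1$
$D{\left(l,d \right)} = d + l$
$w{\left(6 \right)} D{\left(0,g{\left(-4 \right)} \right)} 16 - 28976 = \left(-1 - 6\right) \left(1 + 0\right) 16 - 28976 = \left(-1 - 6\right) 1 \cdot 16 - 28976 = \left(-7\right) 1 \cdot 16 - 28976 = \left(-7\right) 16 - 28976 = -112 - 28976 = -29088$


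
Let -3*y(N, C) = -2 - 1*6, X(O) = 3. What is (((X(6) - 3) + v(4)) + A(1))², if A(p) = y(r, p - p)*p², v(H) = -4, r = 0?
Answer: 16/9 ≈ 1.7778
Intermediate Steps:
y(N, C) = 8/3 (y(N, C) = -(-2 - 1*6)/3 = -(-2 - 6)/3 = -⅓*(-8) = 8/3)
A(p) = 8*p²/3
(((X(6) - 3) + v(4)) + A(1))² = (((3 - 3) - 4) + (8/3)*1²)² = ((0 - 4) + (8/3)*1)² = (-4 + 8/3)² = (-4/3)² = 16/9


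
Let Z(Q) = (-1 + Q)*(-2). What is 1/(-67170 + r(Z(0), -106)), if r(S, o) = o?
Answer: -1/67276 ≈ -1.4864e-5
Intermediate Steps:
Z(Q) = 2 - 2*Q
1/(-67170 + r(Z(0), -106)) = 1/(-67170 - 106) = 1/(-67276) = -1/67276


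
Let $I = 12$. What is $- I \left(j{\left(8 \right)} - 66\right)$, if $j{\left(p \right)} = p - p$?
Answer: $792$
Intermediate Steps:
$j{\left(p \right)} = 0$
$- I \left(j{\left(8 \right)} - 66\right) = - 12 \left(0 - 66\right) = - 12 \left(-66\right) = \left(-1\right) \left(-792\right) = 792$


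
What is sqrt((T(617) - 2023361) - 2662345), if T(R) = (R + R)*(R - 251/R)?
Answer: I*sqrt(3924830) ≈ 1981.1*I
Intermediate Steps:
T(R) = 2*R*(R - 251/R) (T(R) = (2*R)*(R - 251/R) = 2*R*(R - 251/R))
sqrt((T(617) - 2023361) - 2662345) = sqrt(((-502 + 2*617**2) - 2023361) - 2662345) = sqrt(((-502 + 2*380689) - 2023361) - 2662345) = sqrt(((-502 + 761378) - 2023361) - 2662345) = sqrt((760876 - 2023361) - 2662345) = sqrt(-1262485 - 2662345) = sqrt(-3924830) = I*sqrt(3924830)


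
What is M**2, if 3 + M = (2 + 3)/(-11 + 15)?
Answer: 49/16 ≈ 3.0625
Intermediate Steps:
M = -7/4 (M = -3 + (2 + 3)/(-11 + 15) = -3 + 5/4 = -7/4 ≈ -1.7500)
M**2 = (-7/4)**2 = 49/16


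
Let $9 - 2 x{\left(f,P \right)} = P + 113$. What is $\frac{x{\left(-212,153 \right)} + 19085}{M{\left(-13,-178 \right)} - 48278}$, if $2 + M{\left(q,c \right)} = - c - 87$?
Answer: $- \frac{37913}{96378} \approx -0.39338$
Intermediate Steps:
$M{\left(q,c \right)} = -89 - c$ ($M{\left(q,c \right)} = -2 - \left(87 + c\right) = -89 - c$)
$x{\left(f,P \right)} = -52 - \frac{P}{2}$ ($x{\left(f,P \right)} = \frac{9}{2} - \frac{P + 113}{2} = \frac{9}{2} - \frac{113 + P}{2} = \frac{9}{2} - \left(\frac{113}{2} + \frac{P}{2}\right) = -52 - \frac{P}{2}$)
$\frac{x{\left(-212,153 \right)} + 19085}{M{\left(-13,-178 \right)} - 48278} = \frac{\left(-52 - \frac{153}{2}\right) + 19085}{\left(-89 - -178\right) - 48278} = \frac{\left(-52 - \frac{153}{2}\right) + 19085}{\left(-89 + 178\right) - 48278} = \frac{- \frac{257}{2} + 19085}{89 - 48278} = \frac{37913}{2 \left(-48189\right)} = \frac{37913}{2} \left(- \frac{1}{48189}\right) = - \frac{37913}{96378}$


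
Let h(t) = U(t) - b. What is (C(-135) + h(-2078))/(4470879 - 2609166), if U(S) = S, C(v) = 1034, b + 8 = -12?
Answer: -1024/1861713 ≈ -0.00055003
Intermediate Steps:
b = -20 (b = -8 - 12 = -20)
h(t) = 20 + t (h(t) = t - 1*(-20) = t + 20 = 20 + t)
(C(-135) + h(-2078))/(4470879 - 2609166) = (1034 + (20 - 2078))/(4470879 - 2609166) = (1034 - 2058)/1861713 = -1024*1/1861713 = -1024/1861713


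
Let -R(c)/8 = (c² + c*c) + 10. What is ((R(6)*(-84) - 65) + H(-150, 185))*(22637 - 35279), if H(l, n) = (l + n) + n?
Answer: -698584278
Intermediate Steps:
R(c) = -80 - 16*c² (R(c) = -8*((c² + c*c) + 10) = -8*((c² + c²) + 10) = -8*(2*c² + 10) = -8*(10 + 2*c²) = -80 - 16*c²)
H(l, n) = l + 2*n
((R(6)*(-84) - 65) + H(-150, 185))*(22637 - 35279) = (((-80 - 16*6²)*(-84) - 65) + (-150 + 2*185))*(22637 - 35279) = (((-80 - 16*36)*(-84) - 65) + (-150 + 370))*(-12642) = (((-80 - 576)*(-84) - 65) + 220)*(-12642) = ((-656*(-84) - 65) + 220)*(-12642) = ((55104 - 65) + 220)*(-12642) = (55039 + 220)*(-12642) = 55259*(-12642) = -698584278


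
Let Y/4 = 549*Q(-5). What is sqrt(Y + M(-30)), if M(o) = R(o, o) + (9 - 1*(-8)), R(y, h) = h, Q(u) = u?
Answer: I*sqrt(10993) ≈ 104.85*I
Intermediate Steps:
Y = -10980 (Y = 4*(549*(-5)) = 4*(-2745) = -10980)
M(o) = 17 + o (M(o) = o + (9 - 1*(-8)) = o + (9 + 8) = o + 17 = 17 + o)
sqrt(Y + M(-30)) = sqrt(-10980 + (17 - 30)) = sqrt(-10980 - 13) = sqrt(-10993) = I*sqrt(10993)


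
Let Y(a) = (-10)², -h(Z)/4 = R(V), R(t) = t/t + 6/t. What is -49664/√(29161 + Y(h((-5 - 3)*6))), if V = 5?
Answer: -49664*√29261/29261 ≈ -290.33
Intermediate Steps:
R(t) = 1 + 6/t
h(Z) = -44/5 (h(Z) = -4*(6 + 5)/5 = -4*11/5 = -44/5)
Y(a) = 100
-49664/√(29161 + Y(h((-5 - 3)*6))) = -49664/√(29161 + 100) = -49664*√29261/29261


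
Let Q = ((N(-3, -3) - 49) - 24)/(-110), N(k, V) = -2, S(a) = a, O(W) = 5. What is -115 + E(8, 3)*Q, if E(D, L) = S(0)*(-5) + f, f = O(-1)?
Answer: -2455/22 ≈ -111.59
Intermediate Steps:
f = 5
E(D, L) = 5 (E(D, L) = 0*(-5) + 5 = 0 + 5 = 5)
Q = 15/22 (Q = ((-2 - 49) - 24)/(-110) = (-51 - 24)*(-1/110) = -75*(-1/110) = 15/22 ≈ 0.68182)
-115 + E(8, 3)*Q = -115 + 5*(15/22) = -115 + 75/22 = -2455/22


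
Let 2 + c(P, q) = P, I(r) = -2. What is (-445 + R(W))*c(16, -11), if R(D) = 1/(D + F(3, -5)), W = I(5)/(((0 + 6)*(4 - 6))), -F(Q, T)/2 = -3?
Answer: -230426/37 ≈ -6227.7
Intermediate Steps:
F(Q, T) = 6 (F(Q, T) = -2*(-3) = 6)
c(P, q) = -2 + P
W = ⅙ (W = -2*1/((0 + 6)*(4 - 6)) = -2/(6*(-2)) = -2/(-12) = -2*(-1/12) = ⅙ ≈ 0.16667)
R(D) = 1/(6 + D) (R(D) = 1/(D + 6) = 1/(6 + D))
(-445 + R(W))*c(16, -11) = (-445 + 1/(6 + ⅙))*(-2 + 16) = (-445 + 1/(37/6))*14 = (-445 + 6/37)*14 = -16459/37*14 = -230426/37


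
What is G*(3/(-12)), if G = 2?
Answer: -1/2 ≈ -0.50000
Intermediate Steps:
G*(3/(-12)) = 2*(3/(-12)) = 2*(3*(-1/12)) = 2*(-1/4) = -1/2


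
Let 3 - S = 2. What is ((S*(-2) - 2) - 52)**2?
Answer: 3136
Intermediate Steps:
S = 1 (S = 3 - 1*2 = 3 - 2 = 1)
((S*(-2) - 2) - 52)**2 = ((1*(-2) - 2) - 52)**2 = ((-2 - 2) - 52)**2 = (-4 - 52)**2 = (-56)**2 = 3136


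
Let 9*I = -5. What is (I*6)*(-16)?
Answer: 160/3 ≈ 53.333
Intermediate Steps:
I = -5/9 (I = (1/9)*(-5) = -5/9 ≈ -0.55556)
(I*6)*(-16) = -5/9*6*(-16) = -10/3*(-16) = 160/3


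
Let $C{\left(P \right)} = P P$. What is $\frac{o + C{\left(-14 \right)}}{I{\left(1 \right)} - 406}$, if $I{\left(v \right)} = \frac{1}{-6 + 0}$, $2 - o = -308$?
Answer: $- \frac{3036}{2437} \approx -1.2458$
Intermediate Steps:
$C{\left(P \right)} = P^{2}$
$o = 310$ ($o = 2 - -308 = 2 + 308 = 310$)
$I{\left(v \right)} = - \frac{1}{6}$ ($I{\left(v \right)} = \frac{1}{-6} = - \frac{1}{6}$)
$\frac{o + C{\left(-14 \right)}}{I{\left(1 \right)} - 406} = \frac{310 + \left(-14\right)^{2}}{- \frac{1}{6} - 406} = \frac{310 + 196}{- \frac{2437}{6}} = 506 \left(- \frac{6}{2437}\right) = - \frac{3036}{2437}$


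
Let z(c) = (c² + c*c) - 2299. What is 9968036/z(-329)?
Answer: 9968036/214183 ≈ 46.540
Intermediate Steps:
z(c) = -2299 + 2*c² (z(c) = (c² + c²) - 2299 = 2*c² - 2299 = -2299 + 2*c²)
9968036/z(-329) = 9968036/(-2299 + 2*(-329)²) = 9968036/(-2299 + 2*108241) = 9968036/(-2299 + 216482) = 9968036/214183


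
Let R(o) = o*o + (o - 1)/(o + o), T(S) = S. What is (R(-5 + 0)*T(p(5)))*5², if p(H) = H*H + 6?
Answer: 19840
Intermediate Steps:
p(H) = 6 + H² (p(H) = H² + 6 = 6 + H²)
R(o) = o² + (-1 + o)/(2*o) (R(o) = o² + (-1 + o)/((2*o)) = o² + (-1 + o)*(1/(2*o)) = o² + (-1 + o)/(2*o))
(R(-5 + 0)*T(p(5)))*5² = (((-1 + (-5 + 0) + 2*(-5 + 0)³)/(2*(-5 + 0)))*(6 + 5²))*5² = (((½)*(-1 - 5 + 2*(-5)³)/(-5))*(6 + 25))*25 = (((½)*(-⅕)*(-1 - 5 + 2*(-125)))*31)*25 = (((½)*(-⅕)*(-1 - 5 - 250))*31)*25 = (((½)*(-⅕)*(-256))*31)*25 = ((128/5)*31)*25 = (3968/5)*25 = 19840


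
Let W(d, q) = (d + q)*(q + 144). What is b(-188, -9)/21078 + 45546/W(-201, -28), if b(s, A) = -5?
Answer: -120018926/69989499 ≈ -1.7148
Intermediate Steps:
W(d, q) = (144 + q)*(d + q) (W(d, q) = (d + q)*(144 + q) = (144 + q)*(d + q))
b(-188, -9)/21078 + 45546/W(-201, -28) = -5/21078 + 45546/((-28)² + 144*(-201) + 144*(-28) - 201*(-28)) = -5*1/21078 + 45546/(784 - 28944 - 4032 + 5628) = -5/21078 + 45546/(-26564) = -5/21078 + 45546*(-1/26564) = -5/21078 - 22773/13282 = -120018926/69989499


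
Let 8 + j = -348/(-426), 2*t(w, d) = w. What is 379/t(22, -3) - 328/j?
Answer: 224729/2805 ≈ 80.117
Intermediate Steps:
t(w, d) = w/2
j = -510/71 (j = -8 - 348/(-426) = -8 - 348*(-1/426) = -8 + 58/71 = -510/71 ≈ -7.1831)
379/t(22, -3) - 328/j = 379/(((½)*22)) - 328/(-510/71) = 379/11 - 328*(-71/510) = 379*(1/11) + 11644/255 = 379/11 + 11644/255 = 224729/2805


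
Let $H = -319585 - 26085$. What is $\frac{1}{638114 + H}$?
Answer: $\frac{1}{292444} \approx 3.4195 \cdot 10^{-6}$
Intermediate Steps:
$H = -345670$ ($H = -319585 - 26085 = -345670$)
$\frac{1}{638114 + H} = \frac{1}{638114 - 345670} = \frac{1}{292444}$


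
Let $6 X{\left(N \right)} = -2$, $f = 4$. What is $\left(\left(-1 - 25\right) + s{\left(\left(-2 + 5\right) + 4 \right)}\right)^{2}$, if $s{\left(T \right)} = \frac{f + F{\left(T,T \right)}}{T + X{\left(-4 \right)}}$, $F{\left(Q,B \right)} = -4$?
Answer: $676$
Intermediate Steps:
$X{\left(N \right)} = - \frac{1}{3}$ ($X{\left(N \right)} = \frac{1}{6} \left(-2\right) = - \frac{1}{3}$)
$s{\left(T \right)} = 0$ ($s{\left(T \right)} = \frac{4 - 4}{T - \frac{1}{3}} = \frac{0}{- \frac{1}{3} + T} = 0$)
$\left(\left(-1 - 25\right) + s{\left(\left(-2 + 5\right) + 4 \right)}\right)^{2} = \left(\left(-1 - 25\right) + 0\right)^{2} = \left(-26 + 0\right)^{2} = \left(-26\right)^{2} = 676$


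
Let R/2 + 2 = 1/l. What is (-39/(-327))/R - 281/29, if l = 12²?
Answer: -8817667/907207 ≈ -9.7196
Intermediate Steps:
l = 144
R = -287/72 (R = -4 + 2/144 = -4 + 2*(1/144) = -4 + 1/72 = -287/72 ≈ -3.9861)
(-39/(-327))/R - 281/29 = (-39/(-327))/(-287/72) - 281/29 = -39*(-1/327)*(-72/287) - 281*1/29 = (13/109)*(-72/287) - 281/29 = -936/31283 - 281/29 = -8817667/907207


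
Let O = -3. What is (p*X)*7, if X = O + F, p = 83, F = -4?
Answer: -4067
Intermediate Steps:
X = -7 (X = -3 - 4 = -7)
(p*X)*7 = (83*(-7))*7 = -581*7 = -4067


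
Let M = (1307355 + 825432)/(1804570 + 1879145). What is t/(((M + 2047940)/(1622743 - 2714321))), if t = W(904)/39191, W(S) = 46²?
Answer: -2836189241934440/98552685795567139 ≈ -0.028778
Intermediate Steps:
W(S) = 2116
M = 710929/1227905 (M = 2132787/3683715 = 2132787*(1/3683715) = 710929/1227905 ≈ 0.57898)
t = 2116/39191 ≈ 0.053992
t/(((M + 2047940)/(1622743 - 2714321))) = 2116/(39191*(((710929/1227905 + 2047940)/(1622743 - 2714321)))) = 2116/(39191*(((2514676476629/1227905)/(-1091578)))) = 2116/(39191*(((2514676476629/1227905)*(-1/1091578)))) = 2116/(39191*(-2514676476629/1340354084090)) = (2116/39191)*(-1340354084090/2514676476629) = -2836189241934440/98552685795567139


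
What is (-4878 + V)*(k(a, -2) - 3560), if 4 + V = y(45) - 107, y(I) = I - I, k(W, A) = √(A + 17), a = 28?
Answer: 17760840 - 4989*√15 ≈ 1.7742e+7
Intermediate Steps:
k(W, A) = √(17 + A)
y(I) = 0
V = -111 (V = -4 + (0 - 107) = -4 - 107 = -111)
(-4878 + V)*(k(a, -2) - 3560) = (-4878 - 111)*(√(17 - 2) - 3560) = -4989*(√15 - 3560) = -4989*(-3560 + √15) = 17760840 - 4989*√15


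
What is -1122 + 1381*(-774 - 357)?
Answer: -1563033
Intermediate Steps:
-1122 + 1381*(-774 - 357) = -1122 + 1381*(-1131) = -1122 - 1561911 = -1563033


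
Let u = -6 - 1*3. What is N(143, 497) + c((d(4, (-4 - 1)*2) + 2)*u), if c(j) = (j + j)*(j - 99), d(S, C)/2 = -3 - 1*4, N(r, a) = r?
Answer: 2087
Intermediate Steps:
d(S, C) = -14 (d(S, C) = 2*(-3 - 1*4) = 2*(-3 - 4) = 2*(-7) = -14)
u = -9 (u = -6 - 3 = -9)
c(j) = 2*j*(-99 + j) (c(j) = (2*j)*(-99 + j) = 2*j*(-99 + j))
N(143, 497) + c((d(4, (-4 - 1)*2) + 2)*u) = 143 + 2*((-14 + 2)*(-9))*(-99 + (-14 + 2)*(-9)) = 143 + 2*(-12*(-9))*(-99 - 12*(-9)) = 143 + 2*108*(-99 + 108) = 143 + 2*108*9 = 143 + 1944 = 2087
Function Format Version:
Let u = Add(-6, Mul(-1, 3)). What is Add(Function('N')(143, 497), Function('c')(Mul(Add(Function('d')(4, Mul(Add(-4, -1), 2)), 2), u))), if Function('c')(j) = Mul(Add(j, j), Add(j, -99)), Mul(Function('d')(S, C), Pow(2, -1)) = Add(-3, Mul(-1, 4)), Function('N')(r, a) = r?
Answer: 2087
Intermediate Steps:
Function('d')(S, C) = -14 (Function('d')(S, C) = Mul(2, Add(-3, Mul(-1, 4))) = Mul(2, Add(-3, -4)) = Mul(2, -7) = -14)
u = -9 (u = Add(-6, -3) = -9)
Function('c')(j) = Mul(2, j, Add(-99, j)) (Function('c')(j) = Mul(Mul(2, j), Add(-99, j)) = Mul(2, j, Add(-99, j)))
Add(Function('N')(143, 497), Function('c')(Mul(Add(Function('d')(4, Mul(Add(-4, -1), 2)), 2), u))) = Add(143, Mul(2, Mul(Add(-14, 2), -9), Add(-99, Mul(Add(-14, 2), -9)))) = Add(143, Mul(2, Mul(-12, -9), Add(-99, Mul(-12, -9)))) = Add(143, Mul(2, 108, Add(-99, 108))) = Add(143, Mul(2, 108, 9)) = Add(143, 1944) = 2087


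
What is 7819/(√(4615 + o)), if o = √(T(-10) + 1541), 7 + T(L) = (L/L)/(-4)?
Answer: 7819*√2/√(9230 + √6135) ≈ 114.61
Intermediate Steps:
T(L) = -29/4 (T(L) = -7 + (L/L)/(-4) = -7 + 1*(-¼) = -7 - ¼ = -29/4)
o = √6135/2 (o = √(-29/4 + 1541) = √(6135/4) = √6135/2 ≈ 39.163)
7819/(√(4615 + o)) = 7819/(√(4615 + √6135/2)) = 7819/√(4615 + √6135/2)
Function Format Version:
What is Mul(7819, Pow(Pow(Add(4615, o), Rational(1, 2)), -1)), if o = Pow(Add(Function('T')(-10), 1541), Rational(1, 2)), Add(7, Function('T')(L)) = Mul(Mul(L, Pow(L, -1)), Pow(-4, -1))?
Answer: Mul(7819, Pow(2, Rational(1, 2)), Pow(Add(9230, Pow(6135, Rational(1, 2))), Rational(-1, 2))) ≈ 114.61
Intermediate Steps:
Function('T')(L) = Rational(-29, 4) (Function('T')(L) = Add(-7, Mul(Mul(L, Pow(L, -1)), Pow(-4, -1))) = Add(-7, Mul(1, Rational(-1, 4))) = Add(-7, Rational(-1, 4)) = Rational(-29, 4))
o = Mul(Rational(1, 2), Pow(6135, Rational(1, 2))) (o = Pow(Add(Rational(-29, 4), 1541), Rational(1, 2)) = Pow(Rational(6135, 4), Rational(1, 2)) = Mul(Rational(1, 2), Pow(6135, Rational(1, 2))) ≈ 39.163)
Mul(7819, Pow(Pow(Add(4615, o), Rational(1, 2)), -1)) = Mul(7819, Pow(Pow(Add(4615, Mul(Rational(1, 2), Pow(6135, Rational(1, 2)))), Rational(1, 2)), -1)) = Mul(7819, Pow(Add(4615, Mul(Rational(1, 2), Pow(6135, Rational(1, 2)))), Rational(-1, 2)))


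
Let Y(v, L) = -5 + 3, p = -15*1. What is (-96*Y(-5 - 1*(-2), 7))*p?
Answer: -2880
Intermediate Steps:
p = -15
Y(v, L) = -2
(-96*Y(-5 - 1*(-2), 7))*p = -96*(-2)*(-15) = 192*(-15) = -2880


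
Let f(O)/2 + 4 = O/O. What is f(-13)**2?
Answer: 36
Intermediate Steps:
f(O) = -6 (f(O) = -8 + 2*(O/O) = -8 + 2*1 = -8 + 2 = -6)
f(-13)**2 = (-6)**2 = 36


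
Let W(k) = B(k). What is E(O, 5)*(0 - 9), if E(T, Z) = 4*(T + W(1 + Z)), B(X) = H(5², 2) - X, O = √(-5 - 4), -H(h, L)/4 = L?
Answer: 504 - 108*I ≈ 504.0 - 108.0*I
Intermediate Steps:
H(h, L) = -4*L
O = 3*I (O = √(-9) = 3*I ≈ 3.0*I)
B(X) = -8 - X (B(X) = -4*2 - X = -8 - X)
W(k) = -8 - k
E(T, Z) = -36 - 4*Z + 4*T (E(T, Z) = 4*(T + (-8 - (1 + Z))) = 4*(T + (-8 + (-1 - Z))) = 4*(T + (-9 - Z)) = 4*(-9 + T - Z) = -36 - 4*Z + 4*T)
E(O, 5)*(0 - 9) = (-36 - 4*5 + 4*(3*I))*(0 - 9) = (-36 - 20 + 12*I)*(-9) = (-56 + 12*I)*(-9) = 504 - 108*I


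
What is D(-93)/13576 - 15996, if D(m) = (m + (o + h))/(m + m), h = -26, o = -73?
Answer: -841501568/52607 ≈ -15996.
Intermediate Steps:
D(m) = (-99 + m)/(2*m) (D(m) = (m + (-73 - 26))/(m + m) = (m - 99)/((2*m)) = (-99 + m)*(1/(2*m)) = (-99 + m)/(2*m))
D(-93)/13576 - 15996 = ((½)*(-99 - 93)/(-93))/13576 - 15996 = ((½)*(-1/93)*(-192))*(1/13576) - 15996 = (32/31)*(1/13576) - 15996 = 4/52607 - 15996 = -841501568/52607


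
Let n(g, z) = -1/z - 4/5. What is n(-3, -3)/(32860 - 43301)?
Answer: 7/156615 ≈ 4.4696e-5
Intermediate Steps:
n(g, z) = -4/5 - 1/z (n(g, z) = -1/z - 4*1/5 = -1/z - 4/5 = -4/5 - 1/z)
n(-3, -3)/(32860 - 43301) = (-4/5 - 1/(-3))/(32860 - 43301) = (-4/5 - 1*(-1/3))/(-10441) = (-4/5 + 1/3)*(-1/10441) = -7/15*(-1/10441) = 7/156615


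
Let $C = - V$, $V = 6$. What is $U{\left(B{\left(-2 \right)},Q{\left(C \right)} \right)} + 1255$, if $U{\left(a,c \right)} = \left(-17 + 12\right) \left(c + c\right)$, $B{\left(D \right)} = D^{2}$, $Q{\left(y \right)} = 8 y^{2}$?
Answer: $-1625$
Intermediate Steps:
$C = -6$ ($C = \left(-1\right) 6 = -6$)
$U{\left(a,c \right)} = - 10 c$ ($U{\left(a,c \right)} = - 5 \cdot 2 c = - 10 c$)
$U{\left(B{\left(-2 \right)},Q{\left(C \right)} \right)} + 1255 = - 10 \cdot 8 \left(-6\right)^{2} + 1255 = - 10 \cdot 8 \cdot 36 + 1255 = \left(-10\right) 288 + 1255 = -2880 + 1255 = -1625$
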